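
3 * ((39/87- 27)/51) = -770/493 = -1.56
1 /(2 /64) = 32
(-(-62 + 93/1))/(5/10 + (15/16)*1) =-21.57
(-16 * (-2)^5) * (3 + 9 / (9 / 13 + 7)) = 2135.04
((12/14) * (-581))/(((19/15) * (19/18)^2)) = -2420280/6859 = -352.86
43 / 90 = 0.48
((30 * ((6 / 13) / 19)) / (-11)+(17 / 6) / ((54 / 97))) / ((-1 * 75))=-0.07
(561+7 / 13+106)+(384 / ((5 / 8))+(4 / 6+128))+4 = 275848 / 195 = 1414.61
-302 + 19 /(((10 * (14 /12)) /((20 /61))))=-128726 /427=-301.47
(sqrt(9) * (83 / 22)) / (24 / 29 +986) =7221 / 629596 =0.01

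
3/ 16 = 0.19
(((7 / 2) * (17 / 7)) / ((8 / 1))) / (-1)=-17 / 16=-1.06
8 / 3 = 2.67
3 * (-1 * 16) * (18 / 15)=-288 / 5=-57.60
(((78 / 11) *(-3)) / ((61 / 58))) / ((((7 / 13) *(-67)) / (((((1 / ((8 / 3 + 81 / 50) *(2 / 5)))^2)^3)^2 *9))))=12280185452022124081850051879882812500 / 1571907687788028020140285937676767967899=0.01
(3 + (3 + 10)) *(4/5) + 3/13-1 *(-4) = 17.03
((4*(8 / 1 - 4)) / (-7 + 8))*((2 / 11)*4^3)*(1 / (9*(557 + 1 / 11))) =128 / 3447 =0.04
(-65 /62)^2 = 4225 /3844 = 1.10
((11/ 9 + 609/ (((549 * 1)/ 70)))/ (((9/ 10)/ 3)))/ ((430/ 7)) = 7049/ 1647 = 4.28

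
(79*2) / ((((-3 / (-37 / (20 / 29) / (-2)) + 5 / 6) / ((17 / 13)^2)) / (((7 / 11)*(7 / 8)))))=3601156461 / 17270110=208.52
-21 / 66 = -7 / 22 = -0.32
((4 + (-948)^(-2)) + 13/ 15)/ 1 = 21868469/ 4493520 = 4.87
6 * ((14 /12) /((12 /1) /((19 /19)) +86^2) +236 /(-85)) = -10489133 /629680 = -16.66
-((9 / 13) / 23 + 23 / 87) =-7660 / 26013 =-0.29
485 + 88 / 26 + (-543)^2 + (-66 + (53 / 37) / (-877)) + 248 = 124661009959 / 421837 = 295519.38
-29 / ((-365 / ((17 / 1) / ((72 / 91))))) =44863 / 26280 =1.71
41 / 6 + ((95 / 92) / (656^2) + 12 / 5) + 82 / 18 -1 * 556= -965998453069 / 1781591040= -542.21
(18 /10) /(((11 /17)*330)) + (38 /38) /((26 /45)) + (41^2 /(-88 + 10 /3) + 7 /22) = -88882862 /4994275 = -17.80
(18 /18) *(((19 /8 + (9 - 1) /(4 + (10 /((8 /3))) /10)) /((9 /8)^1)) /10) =1177 /3150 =0.37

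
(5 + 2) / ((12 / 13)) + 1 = 103 / 12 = 8.58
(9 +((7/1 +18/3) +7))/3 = 29/3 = 9.67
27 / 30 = 9 / 10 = 0.90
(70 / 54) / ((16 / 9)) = 35 / 48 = 0.73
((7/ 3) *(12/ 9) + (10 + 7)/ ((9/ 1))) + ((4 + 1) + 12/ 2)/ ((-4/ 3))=-13/ 4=-3.25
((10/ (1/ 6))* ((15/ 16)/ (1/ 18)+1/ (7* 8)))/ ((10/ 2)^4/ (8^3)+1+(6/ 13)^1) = 1431040/ 3787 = 377.88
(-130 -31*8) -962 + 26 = -1314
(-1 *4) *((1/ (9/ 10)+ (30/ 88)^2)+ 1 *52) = -927433/ 4356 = -212.91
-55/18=-3.06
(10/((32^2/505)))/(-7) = -2525/3584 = -0.70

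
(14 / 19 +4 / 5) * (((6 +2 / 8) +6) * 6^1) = 10731 / 95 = 112.96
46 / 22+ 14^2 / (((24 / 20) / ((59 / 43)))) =320977 / 1419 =226.20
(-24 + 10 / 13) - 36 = -770 / 13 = -59.23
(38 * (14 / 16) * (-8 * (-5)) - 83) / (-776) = -1247 / 776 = -1.61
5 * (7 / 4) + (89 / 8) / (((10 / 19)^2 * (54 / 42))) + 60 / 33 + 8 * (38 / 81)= 32473597 / 712800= 45.56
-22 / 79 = -0.28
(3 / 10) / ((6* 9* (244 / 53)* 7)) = 53 / 307440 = 0.00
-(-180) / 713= 180 / 713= 0.25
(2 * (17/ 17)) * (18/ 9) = 4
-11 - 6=-17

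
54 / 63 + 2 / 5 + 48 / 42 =12 / 5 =2.40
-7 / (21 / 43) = -43 / 3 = -14.33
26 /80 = 13 /40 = 0.32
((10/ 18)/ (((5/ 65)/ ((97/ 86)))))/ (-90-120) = -1261/ 32508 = -0.04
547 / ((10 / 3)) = 1641 / 10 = 164.10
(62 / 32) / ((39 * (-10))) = -31 / 6240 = -0.00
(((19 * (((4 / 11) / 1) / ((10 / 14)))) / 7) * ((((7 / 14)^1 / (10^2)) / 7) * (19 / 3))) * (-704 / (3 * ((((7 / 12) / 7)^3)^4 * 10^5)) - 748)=-1072904125629722 / 8203125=-130792121.98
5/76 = 0.07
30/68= 15/34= 0.44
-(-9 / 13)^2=-81 / 169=-0.48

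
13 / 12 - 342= -4091 / 12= -340.92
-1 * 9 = -9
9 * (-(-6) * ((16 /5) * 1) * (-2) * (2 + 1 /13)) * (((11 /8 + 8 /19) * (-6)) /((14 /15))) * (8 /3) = 419904 /19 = 22100.21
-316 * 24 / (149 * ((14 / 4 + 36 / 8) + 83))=-7584 / 13559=-0.56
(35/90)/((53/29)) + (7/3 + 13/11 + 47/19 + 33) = 7816255/199386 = 39.20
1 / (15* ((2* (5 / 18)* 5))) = 0.02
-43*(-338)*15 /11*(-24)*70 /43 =-8517600 /11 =-774327.27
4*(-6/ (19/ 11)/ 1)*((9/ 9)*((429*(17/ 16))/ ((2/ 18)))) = -2166021/ 38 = -57000.55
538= 538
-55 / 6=-9.17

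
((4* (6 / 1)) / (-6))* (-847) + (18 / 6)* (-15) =3343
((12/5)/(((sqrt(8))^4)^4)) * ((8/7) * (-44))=-33/4587520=-0.00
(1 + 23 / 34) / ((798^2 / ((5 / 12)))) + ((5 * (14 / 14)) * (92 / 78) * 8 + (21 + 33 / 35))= 20479668037 / 296281440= 69.12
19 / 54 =0.35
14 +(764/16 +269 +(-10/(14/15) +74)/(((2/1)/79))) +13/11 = 872169/308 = 2831.72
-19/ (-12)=19/ 12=1.58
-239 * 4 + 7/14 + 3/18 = -2866/3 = -955.33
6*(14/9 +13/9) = 18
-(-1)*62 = 62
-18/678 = -3/113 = -0.03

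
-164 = -164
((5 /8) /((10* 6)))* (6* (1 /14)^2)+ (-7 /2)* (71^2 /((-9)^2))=-55329935 /254016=-217.82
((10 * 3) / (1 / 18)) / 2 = 270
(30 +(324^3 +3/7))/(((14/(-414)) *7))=-49283756667/343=-143684421.77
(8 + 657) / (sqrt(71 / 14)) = 665 * sqrt(994) / 71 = 295.30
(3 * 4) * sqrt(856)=351.09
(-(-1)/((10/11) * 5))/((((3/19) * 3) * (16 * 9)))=209/64800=0.00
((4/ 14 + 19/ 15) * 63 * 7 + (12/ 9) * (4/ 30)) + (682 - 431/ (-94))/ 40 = 23753731/ 33840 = 701.94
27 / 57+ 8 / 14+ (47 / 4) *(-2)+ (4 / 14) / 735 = -4390079 / 195510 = -22.45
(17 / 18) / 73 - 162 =-212851 / 1314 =-161.99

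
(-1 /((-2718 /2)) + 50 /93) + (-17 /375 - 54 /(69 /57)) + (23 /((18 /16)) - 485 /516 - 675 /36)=-225833369584 /5208197625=-43.36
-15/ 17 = -0.88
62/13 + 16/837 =52102/10881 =4.79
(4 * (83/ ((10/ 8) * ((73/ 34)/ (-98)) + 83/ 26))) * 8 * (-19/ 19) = -460189184/ 548367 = -839.20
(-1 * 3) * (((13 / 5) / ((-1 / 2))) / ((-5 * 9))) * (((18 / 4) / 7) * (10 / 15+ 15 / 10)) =-169 / 350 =-0.48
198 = 198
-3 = -3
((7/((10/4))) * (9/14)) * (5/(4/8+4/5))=90/13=6.92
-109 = -109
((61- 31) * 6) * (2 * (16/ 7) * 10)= 57600/ 7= 8228.57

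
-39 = -39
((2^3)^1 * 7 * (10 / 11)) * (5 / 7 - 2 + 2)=400 / 11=36.36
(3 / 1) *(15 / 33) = 15 / 11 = 1.36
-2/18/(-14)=1/126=0.01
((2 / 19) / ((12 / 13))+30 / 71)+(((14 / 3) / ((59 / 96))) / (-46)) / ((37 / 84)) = 65760983 / 406391646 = 0.16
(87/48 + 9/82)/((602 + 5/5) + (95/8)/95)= 1261/395650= 0.00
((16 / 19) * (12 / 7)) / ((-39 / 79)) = -5056 / 1729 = -2.92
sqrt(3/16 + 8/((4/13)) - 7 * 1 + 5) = 3 * sqrt(43)/4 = 4.92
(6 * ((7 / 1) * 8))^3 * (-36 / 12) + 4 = -113799164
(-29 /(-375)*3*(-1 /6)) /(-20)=29 /15000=0.00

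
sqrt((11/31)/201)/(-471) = -sqrt(68541)/2934801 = -0.00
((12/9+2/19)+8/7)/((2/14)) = 1030/57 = 18.07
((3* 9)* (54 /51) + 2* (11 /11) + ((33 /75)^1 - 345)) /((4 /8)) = -266876 /425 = -627.94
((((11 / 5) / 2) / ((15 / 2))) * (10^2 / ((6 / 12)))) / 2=44 / 3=14.67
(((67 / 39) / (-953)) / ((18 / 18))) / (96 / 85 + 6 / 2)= -5695 / 13045617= -0.00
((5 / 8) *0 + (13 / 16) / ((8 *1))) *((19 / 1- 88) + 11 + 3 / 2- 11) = -1755 / 256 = -6.86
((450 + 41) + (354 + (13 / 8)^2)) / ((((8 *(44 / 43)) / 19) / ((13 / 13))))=44321433 / 22528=1967.39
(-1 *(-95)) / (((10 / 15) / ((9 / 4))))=2565 / 8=320.62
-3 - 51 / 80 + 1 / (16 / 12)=-231 / 80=-2.89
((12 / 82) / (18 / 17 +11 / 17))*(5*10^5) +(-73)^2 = 57336181 / 1189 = 48222.19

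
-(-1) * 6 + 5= 11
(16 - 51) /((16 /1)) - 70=-1155 /16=-72.19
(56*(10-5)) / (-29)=-280 / 29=-9.66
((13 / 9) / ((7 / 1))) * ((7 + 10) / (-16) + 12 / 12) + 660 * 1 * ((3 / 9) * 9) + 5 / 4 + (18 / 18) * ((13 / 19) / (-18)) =12647975 / 6384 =1981.20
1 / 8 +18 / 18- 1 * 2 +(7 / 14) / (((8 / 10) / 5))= 9 / 4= 2.25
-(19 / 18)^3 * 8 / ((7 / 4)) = -27436 / 5103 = -5.38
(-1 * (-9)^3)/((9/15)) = 1215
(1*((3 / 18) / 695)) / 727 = 1 / 3031590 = 0.00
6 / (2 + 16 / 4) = 1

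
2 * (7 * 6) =84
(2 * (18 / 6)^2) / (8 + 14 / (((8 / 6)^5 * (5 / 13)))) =46080 / 42593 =1.08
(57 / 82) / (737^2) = 57 / 44539858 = 0.00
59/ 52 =1.13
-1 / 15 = -0.07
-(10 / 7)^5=-100000 / 16807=-5.95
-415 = -415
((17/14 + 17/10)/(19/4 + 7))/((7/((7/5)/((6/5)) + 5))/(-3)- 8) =-7548/254975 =-0.03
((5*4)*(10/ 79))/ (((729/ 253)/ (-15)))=-253000/ 19197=-13.18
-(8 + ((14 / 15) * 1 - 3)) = -5.93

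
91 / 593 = 0.15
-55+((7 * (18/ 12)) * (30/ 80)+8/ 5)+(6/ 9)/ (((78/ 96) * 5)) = -153811/ 3120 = -49.30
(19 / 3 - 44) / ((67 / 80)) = -9040 / 201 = -44.98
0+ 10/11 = 10/11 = 0.91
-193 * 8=-1544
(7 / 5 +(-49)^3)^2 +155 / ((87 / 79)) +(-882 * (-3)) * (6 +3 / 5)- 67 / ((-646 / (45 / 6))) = 38894524945925911 / 2810100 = 13840975390.88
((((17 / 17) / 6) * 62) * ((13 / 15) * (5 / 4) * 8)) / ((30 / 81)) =1209 / 5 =241.80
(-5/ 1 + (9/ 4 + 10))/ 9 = 29/ 36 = 0.81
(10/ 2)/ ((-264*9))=-5/ 2376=-0.00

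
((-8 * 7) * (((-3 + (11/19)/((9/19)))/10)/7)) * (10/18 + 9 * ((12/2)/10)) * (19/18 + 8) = 1397888/18225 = 76.70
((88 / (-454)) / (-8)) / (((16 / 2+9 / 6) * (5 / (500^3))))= 275000000 / 4313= 63760.72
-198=-198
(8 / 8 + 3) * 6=24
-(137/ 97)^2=-18769/ 9409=-1.99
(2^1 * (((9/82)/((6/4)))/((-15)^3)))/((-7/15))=2/21525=0.00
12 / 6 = 2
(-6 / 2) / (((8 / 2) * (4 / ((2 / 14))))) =-3 / 112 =-0.03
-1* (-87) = 87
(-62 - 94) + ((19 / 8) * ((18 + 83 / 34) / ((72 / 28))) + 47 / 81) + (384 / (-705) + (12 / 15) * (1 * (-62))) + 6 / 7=-13469765137 / 72485280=-185.83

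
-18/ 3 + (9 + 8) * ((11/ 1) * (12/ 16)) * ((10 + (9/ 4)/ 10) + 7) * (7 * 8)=2705583/ 20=135279.15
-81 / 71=-1.14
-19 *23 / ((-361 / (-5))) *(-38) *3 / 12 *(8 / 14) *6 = 1380 / 7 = 197.14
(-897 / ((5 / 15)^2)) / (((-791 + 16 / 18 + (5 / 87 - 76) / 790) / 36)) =59924587320 / 162932831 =367.79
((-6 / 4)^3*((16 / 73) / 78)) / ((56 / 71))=-639 / 53144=-0.01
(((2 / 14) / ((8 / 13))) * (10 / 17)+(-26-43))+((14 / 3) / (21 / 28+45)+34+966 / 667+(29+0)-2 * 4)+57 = 338654525 / 7578396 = 44.69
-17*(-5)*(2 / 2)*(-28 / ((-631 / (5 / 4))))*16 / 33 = 2.29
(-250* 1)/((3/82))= -20500/3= -6833.33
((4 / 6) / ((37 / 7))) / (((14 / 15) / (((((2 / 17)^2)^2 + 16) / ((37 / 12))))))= 80181120 / 114340249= 0.70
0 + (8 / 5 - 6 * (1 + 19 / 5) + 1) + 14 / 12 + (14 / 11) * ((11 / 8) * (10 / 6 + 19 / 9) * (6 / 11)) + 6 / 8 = -4549 / 220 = -20.68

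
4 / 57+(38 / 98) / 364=72427 / 1016652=0.07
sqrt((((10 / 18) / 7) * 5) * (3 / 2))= 5 * sqrt(42) / 42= 0.77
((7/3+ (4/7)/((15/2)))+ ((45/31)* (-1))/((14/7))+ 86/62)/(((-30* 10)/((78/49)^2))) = -3378479/130254250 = -0.03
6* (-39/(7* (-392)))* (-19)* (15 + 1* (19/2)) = -39.70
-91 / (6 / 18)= -273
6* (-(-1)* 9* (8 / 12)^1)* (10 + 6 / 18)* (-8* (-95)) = 282720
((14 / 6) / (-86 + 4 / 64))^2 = 12544 / 17015625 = 0.00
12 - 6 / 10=57 / 5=11.40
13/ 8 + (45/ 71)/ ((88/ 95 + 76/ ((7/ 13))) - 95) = 29130223/ 17778968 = 1.64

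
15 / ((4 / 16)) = 60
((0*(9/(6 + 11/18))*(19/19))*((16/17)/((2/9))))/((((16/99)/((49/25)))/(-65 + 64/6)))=0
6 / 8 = 3 / 4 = 0.75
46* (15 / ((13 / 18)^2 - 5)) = -223560 / 1451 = -154.07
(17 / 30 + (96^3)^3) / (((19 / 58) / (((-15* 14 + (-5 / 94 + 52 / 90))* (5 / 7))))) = -76266836790301660355771179 / 241110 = -316315527312436897498.12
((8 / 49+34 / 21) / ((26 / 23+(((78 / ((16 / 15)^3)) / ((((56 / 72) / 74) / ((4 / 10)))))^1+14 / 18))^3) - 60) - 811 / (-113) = -35749215265600796204042287803119 / 676773550849754225145837095375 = -52.82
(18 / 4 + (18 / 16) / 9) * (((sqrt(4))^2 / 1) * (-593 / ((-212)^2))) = -21941 / 89888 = -0.24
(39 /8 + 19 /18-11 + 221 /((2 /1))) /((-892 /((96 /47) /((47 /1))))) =-7591 /1477821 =-0.01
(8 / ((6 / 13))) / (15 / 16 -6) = -832 / 243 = -3.42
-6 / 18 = -1 / 3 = -0.33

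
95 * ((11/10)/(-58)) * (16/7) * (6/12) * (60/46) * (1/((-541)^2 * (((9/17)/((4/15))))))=-56848/12298748301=-0.00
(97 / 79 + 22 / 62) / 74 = 1938 / 90613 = 0.02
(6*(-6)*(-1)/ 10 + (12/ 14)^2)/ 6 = 177/ 245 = 0.72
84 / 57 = 28 / 19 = 1.47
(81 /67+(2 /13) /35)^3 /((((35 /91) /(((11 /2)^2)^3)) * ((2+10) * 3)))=89654869313180843309 /25105433502240000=3571.13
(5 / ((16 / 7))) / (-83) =-35 / 1328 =-0.03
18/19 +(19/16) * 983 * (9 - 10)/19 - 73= -40581/304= -133.49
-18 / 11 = -1.64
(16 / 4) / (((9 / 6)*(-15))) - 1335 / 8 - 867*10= -8837.05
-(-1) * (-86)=-86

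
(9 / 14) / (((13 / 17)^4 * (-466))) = -751689 / 186331964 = -0.00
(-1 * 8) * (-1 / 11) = 8 / 11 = 0.73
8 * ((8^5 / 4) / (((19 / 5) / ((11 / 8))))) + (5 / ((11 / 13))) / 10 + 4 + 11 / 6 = 14872508 / 627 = 23720.11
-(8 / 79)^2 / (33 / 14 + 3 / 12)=-1792 / 455593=-0.00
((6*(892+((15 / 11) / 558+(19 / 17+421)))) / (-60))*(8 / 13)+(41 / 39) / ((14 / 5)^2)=-3577543715 / 44312268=-80.73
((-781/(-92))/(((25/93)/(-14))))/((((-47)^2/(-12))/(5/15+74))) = 226760226/1270175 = 178.53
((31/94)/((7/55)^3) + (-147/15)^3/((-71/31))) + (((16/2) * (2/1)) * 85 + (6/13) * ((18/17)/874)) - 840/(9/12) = 22409722508958821/27635291251750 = 810.91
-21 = -21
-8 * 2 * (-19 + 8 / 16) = 296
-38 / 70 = -19 / 35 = -0.54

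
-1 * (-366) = 366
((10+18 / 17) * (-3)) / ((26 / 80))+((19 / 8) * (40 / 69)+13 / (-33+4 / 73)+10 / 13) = -283037452 / 2821065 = -100.33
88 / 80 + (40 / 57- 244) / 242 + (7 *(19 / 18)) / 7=118993 / 103455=1.15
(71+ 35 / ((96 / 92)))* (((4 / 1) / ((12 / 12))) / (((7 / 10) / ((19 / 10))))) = 47671 / 42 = 1135.02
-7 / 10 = -0.70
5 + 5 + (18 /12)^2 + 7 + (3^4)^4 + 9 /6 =172186967 /4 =43046741.75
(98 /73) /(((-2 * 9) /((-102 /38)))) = 833 /4161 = 0.20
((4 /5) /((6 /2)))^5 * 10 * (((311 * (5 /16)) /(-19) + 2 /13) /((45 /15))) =-2509696 /112539375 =-0.02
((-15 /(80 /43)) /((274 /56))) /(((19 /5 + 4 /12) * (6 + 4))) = -2709 /67952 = -0.04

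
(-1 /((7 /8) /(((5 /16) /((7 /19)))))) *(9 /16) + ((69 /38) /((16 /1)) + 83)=76871 /931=82.57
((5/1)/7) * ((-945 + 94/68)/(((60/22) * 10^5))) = -352913/142800000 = -0.00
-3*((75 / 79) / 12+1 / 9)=-541 / 948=-0.57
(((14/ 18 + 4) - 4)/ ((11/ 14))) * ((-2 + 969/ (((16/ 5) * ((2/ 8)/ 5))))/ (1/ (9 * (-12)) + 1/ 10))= 726510/ 11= 66046.36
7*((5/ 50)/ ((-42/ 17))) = -17/ 60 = -0.28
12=12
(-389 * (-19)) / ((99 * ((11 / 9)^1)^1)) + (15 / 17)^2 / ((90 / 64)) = 61.64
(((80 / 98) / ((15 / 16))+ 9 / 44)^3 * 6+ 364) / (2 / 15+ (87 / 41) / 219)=250696017103250095 / 96525086284704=2597.21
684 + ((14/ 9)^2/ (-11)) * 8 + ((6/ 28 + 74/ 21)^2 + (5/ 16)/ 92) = 696.22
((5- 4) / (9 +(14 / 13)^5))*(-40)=-14851720 / 3879461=-3.83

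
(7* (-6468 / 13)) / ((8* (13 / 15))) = -169785 / 338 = -502.32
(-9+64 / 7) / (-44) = -1 / 308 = -0.00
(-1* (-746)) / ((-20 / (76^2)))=-1077224 / 5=-215444.80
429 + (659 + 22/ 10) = 5451/ 5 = 1090.20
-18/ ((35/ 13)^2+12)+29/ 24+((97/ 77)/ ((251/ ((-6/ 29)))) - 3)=-119364982325/ 43758028776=-2.73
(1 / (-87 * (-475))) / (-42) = -1 / 1735650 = -0.00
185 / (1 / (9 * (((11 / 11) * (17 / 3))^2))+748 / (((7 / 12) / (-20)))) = -374255 / 51881273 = -0.01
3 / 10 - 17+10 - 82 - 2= -907 / 10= -90.70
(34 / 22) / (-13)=-17 / 143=-0.12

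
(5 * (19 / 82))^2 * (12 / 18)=9025 / 10086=0.89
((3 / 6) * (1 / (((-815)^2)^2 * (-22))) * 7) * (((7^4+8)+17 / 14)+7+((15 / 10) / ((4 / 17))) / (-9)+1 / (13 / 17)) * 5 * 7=-7392707 / 242268916375200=-0.00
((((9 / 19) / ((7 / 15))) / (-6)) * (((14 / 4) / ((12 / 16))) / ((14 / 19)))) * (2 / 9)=-5 / 21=-0.24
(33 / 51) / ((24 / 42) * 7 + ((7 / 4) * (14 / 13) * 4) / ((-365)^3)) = 6953678875 / 42986376834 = 0.16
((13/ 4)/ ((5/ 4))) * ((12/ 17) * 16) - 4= 2156/ 85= 25.36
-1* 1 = -1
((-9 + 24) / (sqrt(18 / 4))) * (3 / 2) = 15 * sqrt(2) / 2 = 10.61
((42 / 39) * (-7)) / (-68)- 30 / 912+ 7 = 237763 / 33592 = 7.08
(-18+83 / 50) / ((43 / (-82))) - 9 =554 / 25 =22.16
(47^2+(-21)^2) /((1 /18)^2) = 858600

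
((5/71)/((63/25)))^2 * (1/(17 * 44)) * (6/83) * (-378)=-15625/547689527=-0.00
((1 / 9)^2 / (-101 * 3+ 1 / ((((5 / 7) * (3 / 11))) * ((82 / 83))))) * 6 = -820 / 3296691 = -0.00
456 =456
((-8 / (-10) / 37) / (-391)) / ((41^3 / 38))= -152 / 4985400535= -0.00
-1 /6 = -0.17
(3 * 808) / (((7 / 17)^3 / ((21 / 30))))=24304.31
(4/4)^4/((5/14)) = 14/5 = 2.80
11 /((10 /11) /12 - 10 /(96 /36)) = -1452 /485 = -2.99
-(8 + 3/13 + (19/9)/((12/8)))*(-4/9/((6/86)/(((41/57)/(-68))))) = -350837/540189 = -0.65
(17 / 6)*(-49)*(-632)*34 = 8949752 / 3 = 2983250.67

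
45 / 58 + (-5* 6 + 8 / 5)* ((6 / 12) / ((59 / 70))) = -16.07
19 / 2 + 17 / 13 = 281 / 26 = 10.81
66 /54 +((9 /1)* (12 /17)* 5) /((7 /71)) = 346369 /1071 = 323.41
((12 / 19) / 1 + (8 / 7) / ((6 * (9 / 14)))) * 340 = 315.48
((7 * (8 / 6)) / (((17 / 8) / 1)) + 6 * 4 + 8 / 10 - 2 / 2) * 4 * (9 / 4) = 21567 / 85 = 253.73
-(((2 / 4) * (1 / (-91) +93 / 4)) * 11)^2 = -8658116401 / 529984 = -16336.56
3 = 3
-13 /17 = -0.76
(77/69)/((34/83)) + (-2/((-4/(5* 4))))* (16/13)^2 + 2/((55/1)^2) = 21435455923/1199333850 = 17.87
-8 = -8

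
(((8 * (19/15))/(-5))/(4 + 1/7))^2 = 1132096/4730625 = 0.24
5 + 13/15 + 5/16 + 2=1963/240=8.18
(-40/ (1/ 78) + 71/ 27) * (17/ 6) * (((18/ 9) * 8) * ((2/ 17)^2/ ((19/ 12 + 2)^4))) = -689512448/ 58119617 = -11.86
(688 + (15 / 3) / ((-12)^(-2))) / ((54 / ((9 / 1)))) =704 / 3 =234.67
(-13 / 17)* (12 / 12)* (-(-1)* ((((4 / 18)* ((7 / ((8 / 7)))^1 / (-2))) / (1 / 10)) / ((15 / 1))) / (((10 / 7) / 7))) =31213 / 18360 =1.70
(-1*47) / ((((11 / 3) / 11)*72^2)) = -0.03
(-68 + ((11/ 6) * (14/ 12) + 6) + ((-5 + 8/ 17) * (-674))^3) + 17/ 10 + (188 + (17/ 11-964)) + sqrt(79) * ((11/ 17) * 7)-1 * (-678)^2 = 77 * sqrt(79)/ 17 + 276764272180425373/ 9727740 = 28451035139.92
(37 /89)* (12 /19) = 444 /1691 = 0.26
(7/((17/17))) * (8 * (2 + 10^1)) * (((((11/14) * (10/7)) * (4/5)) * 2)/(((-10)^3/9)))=-9504/875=-10.86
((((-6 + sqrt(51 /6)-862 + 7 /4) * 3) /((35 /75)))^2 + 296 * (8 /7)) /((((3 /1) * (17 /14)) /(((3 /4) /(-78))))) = -1430185073 /17472 + 334125 * sqrt(34) /3536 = -81304.85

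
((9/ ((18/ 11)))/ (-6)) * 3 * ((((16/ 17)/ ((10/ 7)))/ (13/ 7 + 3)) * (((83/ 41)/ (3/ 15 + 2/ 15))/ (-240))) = 44737/ 4739600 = 0.01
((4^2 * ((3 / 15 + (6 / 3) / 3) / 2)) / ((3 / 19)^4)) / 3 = 13553384 / 3645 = 3718.35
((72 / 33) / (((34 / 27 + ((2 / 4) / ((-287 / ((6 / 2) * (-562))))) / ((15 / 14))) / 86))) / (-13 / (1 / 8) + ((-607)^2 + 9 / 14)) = 4998105 / 39253858468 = 0.00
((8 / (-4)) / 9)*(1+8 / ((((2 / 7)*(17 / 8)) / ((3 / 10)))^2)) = -42674 / 65025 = -0.66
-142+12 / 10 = -704 / 5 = -140.80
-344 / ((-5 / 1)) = 68.80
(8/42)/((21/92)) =368/441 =0.83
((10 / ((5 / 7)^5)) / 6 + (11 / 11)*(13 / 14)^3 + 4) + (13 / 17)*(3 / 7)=1232567311 / 87465000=14.09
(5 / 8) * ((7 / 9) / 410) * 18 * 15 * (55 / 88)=0.20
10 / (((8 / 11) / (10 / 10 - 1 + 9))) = 495 / 4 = 123.75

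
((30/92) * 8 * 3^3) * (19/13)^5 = 4011280380/8539739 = 469.72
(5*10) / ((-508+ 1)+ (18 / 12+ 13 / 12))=-600 / 6053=-0.10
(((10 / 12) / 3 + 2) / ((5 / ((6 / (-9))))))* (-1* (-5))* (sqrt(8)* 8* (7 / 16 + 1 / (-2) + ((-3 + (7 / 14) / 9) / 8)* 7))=15580* sqrt(2) / 243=90.67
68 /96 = 17 /24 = 0.71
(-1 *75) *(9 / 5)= -135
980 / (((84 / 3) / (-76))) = -2660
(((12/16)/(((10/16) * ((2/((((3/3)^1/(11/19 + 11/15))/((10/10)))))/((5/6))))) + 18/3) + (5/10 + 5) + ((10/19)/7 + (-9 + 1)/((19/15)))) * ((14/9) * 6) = 561131/10659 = 52.64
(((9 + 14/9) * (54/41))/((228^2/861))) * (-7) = -245/152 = -1.61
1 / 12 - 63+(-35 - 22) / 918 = -38543 / 612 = -62.98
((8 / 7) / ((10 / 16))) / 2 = 32 / 35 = 0.91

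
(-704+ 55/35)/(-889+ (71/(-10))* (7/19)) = 311410/395283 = 0.79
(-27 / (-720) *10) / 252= 1 / 672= 0.00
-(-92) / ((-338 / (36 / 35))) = -1656 / 5915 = -0.28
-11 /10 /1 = -11 /10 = -1.10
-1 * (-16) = 16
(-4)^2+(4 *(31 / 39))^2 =39712 / 1521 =26.11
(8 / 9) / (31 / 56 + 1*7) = 448 / 3807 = 0.12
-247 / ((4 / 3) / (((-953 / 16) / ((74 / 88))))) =7767903 / 592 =13121.46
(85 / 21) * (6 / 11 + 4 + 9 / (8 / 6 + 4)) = 93245 / 3696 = 25.23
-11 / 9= -1.22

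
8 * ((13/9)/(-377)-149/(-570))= 51092/24795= 2.06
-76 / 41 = -1.85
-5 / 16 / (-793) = 5 / 12688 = 0.00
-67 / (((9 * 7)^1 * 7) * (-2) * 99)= 67 / 87318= 0.00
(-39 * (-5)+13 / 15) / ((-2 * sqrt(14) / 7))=-1469 * sqrt(14) / 30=-183.22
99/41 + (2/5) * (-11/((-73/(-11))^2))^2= 2.44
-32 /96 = -1 /3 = -0.33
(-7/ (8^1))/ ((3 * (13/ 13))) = -0.29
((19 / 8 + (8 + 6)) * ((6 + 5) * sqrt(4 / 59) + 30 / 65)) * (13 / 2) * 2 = 393 / 4 + 18733 * sqrt(59) / 236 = 707.96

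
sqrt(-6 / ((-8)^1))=sqrt(3) / 2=0.87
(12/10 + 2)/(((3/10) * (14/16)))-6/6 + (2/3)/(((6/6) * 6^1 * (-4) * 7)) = 2819/252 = 11.19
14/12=7/6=1.17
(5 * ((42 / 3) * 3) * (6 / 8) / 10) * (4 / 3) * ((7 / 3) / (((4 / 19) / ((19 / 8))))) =17689 / 32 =552.78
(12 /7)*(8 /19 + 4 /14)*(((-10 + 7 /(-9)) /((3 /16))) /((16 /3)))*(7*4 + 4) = -1167104 /2793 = -417.87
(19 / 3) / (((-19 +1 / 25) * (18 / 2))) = -0.04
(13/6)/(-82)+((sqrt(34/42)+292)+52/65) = sqrt(357)/21+720223/2460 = 293.67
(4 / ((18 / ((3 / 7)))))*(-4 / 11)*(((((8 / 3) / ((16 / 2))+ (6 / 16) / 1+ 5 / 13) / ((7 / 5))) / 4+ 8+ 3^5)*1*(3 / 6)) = -2194441 / 504504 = -4.35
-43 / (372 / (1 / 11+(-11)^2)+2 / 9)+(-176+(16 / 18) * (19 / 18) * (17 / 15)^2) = -3755606467 / 19992825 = -187.85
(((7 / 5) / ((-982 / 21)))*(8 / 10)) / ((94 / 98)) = -14406 / 576925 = -0.02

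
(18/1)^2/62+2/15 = 5.36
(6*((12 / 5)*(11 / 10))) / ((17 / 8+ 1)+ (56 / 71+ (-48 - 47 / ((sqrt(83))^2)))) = -18669024 / 52627475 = -0.35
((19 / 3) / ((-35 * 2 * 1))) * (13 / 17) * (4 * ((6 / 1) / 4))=-247 / 595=-0.42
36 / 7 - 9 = -27 / 7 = -3.86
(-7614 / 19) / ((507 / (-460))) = 1167480 / 3211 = 363.59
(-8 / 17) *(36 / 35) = -288 / 595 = -0.48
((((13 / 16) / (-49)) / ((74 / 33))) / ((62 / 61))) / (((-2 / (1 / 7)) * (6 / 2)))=8723 / 50357888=0.00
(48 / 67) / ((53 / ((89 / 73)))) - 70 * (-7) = 127023542 / 259223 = 490.02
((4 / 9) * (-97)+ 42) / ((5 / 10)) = -20 / 9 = -2.22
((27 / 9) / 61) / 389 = 3 / 23729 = 0.00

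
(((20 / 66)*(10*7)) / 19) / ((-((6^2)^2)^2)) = -175 / 263279808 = -0.00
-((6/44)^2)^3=-729/113379904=-0.00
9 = 9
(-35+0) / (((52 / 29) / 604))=-153265 / 13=-11789.62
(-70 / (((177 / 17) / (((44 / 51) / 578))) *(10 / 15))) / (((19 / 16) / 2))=-24640 / 971907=-0.03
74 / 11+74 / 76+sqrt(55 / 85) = sqrt(187) / 17+3219 / 418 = 8.51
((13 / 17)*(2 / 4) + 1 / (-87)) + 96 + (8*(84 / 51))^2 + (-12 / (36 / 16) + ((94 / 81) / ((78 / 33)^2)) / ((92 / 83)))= 5590826606453 / 21109861656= 264.84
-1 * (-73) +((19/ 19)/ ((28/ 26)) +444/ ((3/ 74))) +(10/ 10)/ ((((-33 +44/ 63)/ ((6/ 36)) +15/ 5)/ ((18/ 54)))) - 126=10899.93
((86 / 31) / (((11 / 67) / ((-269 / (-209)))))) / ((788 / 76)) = 1549978 / 738947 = 2.10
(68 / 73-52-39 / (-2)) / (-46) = 4609 / 6716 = 0.69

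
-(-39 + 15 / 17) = 38.12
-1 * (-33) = 33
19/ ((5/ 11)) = 209/ 5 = 41.80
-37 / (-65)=0.57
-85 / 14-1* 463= -6567 / 14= -469.07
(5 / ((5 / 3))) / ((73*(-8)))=-3 / 584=-0.01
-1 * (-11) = 11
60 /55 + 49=551 /11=50.09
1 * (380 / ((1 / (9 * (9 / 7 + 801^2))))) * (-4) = -61439834880 / 7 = -8777119268.57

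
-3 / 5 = -0.60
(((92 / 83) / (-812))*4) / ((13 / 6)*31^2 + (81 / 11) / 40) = -0.00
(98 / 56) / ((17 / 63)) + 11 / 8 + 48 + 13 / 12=23233 / 408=56.94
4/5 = 0.80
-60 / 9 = -20 / 3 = -6.67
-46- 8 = -54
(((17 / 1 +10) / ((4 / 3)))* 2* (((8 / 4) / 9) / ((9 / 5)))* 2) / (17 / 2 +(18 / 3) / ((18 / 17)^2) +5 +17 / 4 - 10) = 216 / 283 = 0.76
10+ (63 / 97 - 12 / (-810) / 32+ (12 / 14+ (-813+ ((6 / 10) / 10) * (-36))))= -5893347517 / 7333200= -803.65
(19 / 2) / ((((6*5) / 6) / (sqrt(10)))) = 19*sqrt(10) / 10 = 6.01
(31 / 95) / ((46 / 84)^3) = 2296728 / 1155865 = 1.99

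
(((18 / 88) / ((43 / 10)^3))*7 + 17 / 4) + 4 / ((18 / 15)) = 79775507 / 10494924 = 7.60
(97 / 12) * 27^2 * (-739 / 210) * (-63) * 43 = 2247047001 / 40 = 56176175.02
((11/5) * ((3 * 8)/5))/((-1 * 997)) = -264/24925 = -0.01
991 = 991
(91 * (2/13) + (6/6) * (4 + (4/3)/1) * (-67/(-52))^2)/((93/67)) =776329/47151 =16.46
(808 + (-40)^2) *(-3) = -7224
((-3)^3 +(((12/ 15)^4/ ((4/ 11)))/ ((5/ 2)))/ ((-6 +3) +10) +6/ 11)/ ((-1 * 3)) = 6350137/ 721875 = 8.80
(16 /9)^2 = 256 /81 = 3.16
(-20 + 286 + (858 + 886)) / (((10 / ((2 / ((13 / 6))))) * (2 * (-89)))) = -1206 / 1157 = -1.04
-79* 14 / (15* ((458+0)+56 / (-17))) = -9401 / 57975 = -0.16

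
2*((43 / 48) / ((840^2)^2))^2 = 1849 / 285553026556703539200000000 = 0.00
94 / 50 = 47 / 25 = 1.88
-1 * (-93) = 93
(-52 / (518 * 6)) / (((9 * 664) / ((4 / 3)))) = -13 / 3482514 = -0.00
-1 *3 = -3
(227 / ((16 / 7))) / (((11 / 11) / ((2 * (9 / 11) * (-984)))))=-1759023 / 11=-159911.18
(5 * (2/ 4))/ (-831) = -5/ 1662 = -0.00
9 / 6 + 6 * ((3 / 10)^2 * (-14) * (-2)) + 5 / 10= 17.12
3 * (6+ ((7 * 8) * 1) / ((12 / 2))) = 46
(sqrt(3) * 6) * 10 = 60 * sqrt(3) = 103.92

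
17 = 17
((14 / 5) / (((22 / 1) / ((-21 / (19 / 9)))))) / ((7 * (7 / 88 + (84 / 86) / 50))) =-46440 / 25441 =-1.83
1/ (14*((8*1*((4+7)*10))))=1/ 12320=0.00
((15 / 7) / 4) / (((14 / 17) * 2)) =255 / 784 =0.33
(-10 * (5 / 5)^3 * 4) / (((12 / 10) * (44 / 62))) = -1550 / 33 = -46.97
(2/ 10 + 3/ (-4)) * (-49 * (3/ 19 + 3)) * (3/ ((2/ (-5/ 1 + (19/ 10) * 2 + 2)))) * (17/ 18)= 9163/ 95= 96.45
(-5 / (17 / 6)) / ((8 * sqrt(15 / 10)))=-0.18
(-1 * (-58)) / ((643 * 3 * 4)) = 29 / 3858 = 0.01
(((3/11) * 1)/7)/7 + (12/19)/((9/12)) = 8681/10241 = 0.85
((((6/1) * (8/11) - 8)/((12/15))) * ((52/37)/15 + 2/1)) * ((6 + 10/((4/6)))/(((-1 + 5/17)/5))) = 1728475/1221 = 1415.62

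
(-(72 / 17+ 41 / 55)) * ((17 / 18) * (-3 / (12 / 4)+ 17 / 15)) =-4657 / 7425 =-0.63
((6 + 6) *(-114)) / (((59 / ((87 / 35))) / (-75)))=1785240 / 413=4322.62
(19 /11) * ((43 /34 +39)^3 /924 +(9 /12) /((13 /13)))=49266317539 /399485856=123.32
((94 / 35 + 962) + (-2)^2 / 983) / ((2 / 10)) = 33190152 / 6881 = 4823.45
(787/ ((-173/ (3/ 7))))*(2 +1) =-5.85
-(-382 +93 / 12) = 1497 / 4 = 374.25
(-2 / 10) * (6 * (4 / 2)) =-12 / 5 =-2.40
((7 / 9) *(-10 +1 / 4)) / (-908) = 91 / 10896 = 0.01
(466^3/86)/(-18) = -25298674/387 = -65371.25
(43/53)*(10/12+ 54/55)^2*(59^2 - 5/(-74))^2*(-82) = -41975347731020268563/15802914600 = -2656177597.20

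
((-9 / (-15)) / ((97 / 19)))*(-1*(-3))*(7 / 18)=133 / 970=0.14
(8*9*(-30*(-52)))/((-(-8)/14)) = 196560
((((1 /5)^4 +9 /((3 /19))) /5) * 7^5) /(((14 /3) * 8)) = 128307039 /25000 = 5132.28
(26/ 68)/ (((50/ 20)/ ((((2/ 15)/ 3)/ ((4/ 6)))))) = 13/ 1275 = 0.01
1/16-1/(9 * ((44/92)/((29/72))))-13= -185771/14256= -13.03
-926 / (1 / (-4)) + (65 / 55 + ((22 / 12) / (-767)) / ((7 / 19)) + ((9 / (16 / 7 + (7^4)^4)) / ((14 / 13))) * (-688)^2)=27766433413133462521343 / 7493959377584401722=3705.18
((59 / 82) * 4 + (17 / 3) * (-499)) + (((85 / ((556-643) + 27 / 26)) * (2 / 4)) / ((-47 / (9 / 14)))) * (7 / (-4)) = -19465564325 / 6890952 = -2824.80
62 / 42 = 31 / 21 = 1.48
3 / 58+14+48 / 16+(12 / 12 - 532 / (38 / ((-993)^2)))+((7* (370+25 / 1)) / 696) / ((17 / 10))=-81668401757 / 5916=-13804665.61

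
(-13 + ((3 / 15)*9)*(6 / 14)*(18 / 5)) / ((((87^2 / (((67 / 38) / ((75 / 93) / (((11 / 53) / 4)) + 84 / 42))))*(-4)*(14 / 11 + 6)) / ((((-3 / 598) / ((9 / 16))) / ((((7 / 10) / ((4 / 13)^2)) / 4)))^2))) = 1841586638848 / 16952390151860287022535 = 0.00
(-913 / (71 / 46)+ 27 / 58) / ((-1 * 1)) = 2433967 / 4118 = 591.06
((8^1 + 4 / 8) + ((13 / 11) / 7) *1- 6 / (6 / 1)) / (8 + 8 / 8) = 1181 / 1386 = 0.85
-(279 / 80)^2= -77841 / 6400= -12.16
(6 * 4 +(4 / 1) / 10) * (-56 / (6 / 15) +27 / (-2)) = -18727 / 5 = -3745.40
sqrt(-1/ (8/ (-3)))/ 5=sqrt(6)/ 20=0.12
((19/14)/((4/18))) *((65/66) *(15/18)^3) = 154375/44352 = 3.48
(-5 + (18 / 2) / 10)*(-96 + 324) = -4674 / 5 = -934.80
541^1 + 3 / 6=1083 / 2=541.50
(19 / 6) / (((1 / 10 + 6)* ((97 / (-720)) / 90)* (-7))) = 2052000 / 41419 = 49.54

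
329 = 329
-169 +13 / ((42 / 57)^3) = -374569 / 2744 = -136.50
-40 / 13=-3.08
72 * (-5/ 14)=-180/ 7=-25.71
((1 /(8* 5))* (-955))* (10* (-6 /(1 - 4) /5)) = -191 /2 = -95.50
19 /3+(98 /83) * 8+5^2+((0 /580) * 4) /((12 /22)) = 40.78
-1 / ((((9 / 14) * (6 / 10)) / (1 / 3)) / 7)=-490 / 81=-6.05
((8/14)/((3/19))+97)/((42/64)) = 67616/441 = 153.32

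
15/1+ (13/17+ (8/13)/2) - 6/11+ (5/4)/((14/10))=1117663/68068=16.42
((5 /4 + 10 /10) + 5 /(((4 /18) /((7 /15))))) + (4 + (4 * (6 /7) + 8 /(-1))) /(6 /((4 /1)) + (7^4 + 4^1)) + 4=2257265 /134764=16.75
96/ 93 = 32/ 31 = 1.03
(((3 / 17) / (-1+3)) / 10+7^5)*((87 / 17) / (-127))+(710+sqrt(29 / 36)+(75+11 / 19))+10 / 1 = 119.21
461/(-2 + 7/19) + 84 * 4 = 53.45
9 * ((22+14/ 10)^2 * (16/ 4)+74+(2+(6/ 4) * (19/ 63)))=7140081/ 350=20400.23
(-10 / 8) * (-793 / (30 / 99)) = 26169 / 8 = 3271.12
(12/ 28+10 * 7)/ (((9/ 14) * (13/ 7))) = 6902/ 117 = 58.99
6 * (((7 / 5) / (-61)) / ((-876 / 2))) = 0.00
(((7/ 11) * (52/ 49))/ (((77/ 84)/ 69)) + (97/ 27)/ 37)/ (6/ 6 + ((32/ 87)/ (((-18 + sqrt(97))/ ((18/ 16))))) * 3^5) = -4.49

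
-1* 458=-458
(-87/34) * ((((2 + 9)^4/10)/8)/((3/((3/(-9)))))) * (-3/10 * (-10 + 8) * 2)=424589/6800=62.44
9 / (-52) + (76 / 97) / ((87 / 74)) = 216497 / 438828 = 0.49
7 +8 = 15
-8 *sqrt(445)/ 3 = -56.25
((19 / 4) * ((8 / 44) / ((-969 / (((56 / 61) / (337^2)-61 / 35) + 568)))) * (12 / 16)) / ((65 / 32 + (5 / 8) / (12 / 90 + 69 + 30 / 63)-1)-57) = 364919145020356 / 53949878872046745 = 0.01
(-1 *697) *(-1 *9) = 6273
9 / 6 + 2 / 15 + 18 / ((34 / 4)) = 1913 / 510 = 3.75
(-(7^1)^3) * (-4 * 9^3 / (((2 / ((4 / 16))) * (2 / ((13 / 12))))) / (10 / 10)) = 1083537 / 16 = 67721.06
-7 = -7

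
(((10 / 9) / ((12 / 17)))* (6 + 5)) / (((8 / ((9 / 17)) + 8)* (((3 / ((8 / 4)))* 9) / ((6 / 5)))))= 187 / 2808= 0.07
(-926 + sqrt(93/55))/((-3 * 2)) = 463/3-sqrt(5115)/330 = 154.12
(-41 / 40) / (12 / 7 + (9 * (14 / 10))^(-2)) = -162729 / 273160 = -0.60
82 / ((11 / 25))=2050 / 11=186.36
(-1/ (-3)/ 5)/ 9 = 1/ 135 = 0.01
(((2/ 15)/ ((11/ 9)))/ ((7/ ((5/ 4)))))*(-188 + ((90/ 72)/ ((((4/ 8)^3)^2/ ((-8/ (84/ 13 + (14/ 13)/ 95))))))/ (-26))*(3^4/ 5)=-89452674/ 1538845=-58.13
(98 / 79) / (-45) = -98 / 3555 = -0.03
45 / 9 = 5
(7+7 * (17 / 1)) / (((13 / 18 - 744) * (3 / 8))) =-6048 / 13379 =-0.45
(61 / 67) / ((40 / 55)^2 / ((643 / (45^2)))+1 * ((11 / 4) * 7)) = 18983932 / 436118477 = 0.04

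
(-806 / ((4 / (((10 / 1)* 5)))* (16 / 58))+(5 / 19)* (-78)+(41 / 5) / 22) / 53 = -305491359 / 443080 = -689.47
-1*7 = -7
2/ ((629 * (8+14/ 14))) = 2/ 5661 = 0.00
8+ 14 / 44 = 183 / 22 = 8.32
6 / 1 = 6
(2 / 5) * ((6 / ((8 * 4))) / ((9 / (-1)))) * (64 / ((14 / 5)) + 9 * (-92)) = 1409 / 210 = 6.71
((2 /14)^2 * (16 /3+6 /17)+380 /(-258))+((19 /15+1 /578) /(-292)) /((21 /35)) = -4365677879 /3200499288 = -1.36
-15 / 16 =-0.94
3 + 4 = 7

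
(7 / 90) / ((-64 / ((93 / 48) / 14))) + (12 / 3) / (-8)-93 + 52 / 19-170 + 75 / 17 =-15261982493 / 59535360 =-256.35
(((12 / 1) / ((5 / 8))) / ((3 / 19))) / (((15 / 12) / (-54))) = -131328 / 25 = -5253.12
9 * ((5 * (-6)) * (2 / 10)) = -54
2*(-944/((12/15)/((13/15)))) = -6136/3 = -2045.33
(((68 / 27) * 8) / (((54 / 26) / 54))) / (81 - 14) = 14144 / 1809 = 7.82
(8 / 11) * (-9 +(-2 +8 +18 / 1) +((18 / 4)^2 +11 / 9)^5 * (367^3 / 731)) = 13642553399526304235099 / 60776065152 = 224472468979.47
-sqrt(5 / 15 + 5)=-4*sqrt(3) / 3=-2.31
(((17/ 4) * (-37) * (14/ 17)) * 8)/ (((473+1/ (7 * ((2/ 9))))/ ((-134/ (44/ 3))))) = 1457652/ 72941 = 19.98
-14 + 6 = -8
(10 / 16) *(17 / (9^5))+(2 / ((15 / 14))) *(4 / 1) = 7.47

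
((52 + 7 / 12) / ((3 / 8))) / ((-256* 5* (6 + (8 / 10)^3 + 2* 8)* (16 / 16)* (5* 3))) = -3155 / 9725184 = -0.00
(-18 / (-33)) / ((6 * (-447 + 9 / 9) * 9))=-1 / 44154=-0.00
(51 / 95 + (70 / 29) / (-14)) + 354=976274 / 2755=354.36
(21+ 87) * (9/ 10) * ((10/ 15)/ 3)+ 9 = 153/ 5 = 30.60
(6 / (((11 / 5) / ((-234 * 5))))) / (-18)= 1950 / 11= 177.27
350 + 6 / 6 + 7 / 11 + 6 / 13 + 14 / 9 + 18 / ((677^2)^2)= 95611719821458798 / 270354262774167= 353.65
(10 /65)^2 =4 /169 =0.02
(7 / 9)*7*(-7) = -343 / 9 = -38.11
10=10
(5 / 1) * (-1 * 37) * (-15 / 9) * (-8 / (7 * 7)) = -7400 / 147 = -50.34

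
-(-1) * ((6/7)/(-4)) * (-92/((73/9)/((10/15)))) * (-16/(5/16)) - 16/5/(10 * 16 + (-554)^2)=-2324653348/28020685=-82.96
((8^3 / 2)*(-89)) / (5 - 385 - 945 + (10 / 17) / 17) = 6584576 / 382915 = 17.20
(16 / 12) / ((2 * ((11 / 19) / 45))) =570 / 11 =51.82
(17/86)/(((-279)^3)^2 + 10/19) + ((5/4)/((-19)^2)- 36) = -20029734665897965736367/556435038333878352028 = -36.00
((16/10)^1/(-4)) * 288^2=-165888/5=-33177.60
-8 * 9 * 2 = -144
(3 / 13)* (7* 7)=147 / 13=11.31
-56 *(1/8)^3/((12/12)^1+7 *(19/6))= -21/4448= -0.00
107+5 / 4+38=585 / 4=146.25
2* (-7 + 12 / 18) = -38 / 3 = -12.67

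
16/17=0.94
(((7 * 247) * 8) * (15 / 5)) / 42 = 988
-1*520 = -520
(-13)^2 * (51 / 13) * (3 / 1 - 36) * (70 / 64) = -765765 / 32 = -23930.16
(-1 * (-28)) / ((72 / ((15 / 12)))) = 35 / 72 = 0.49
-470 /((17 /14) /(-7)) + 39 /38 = 1750943 /646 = 2710.44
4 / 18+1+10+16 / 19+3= 2576 / 171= 15.06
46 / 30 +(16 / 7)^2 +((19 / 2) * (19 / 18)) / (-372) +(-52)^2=8894016403 / 3281040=2710.73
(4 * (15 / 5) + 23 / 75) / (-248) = -923 / 18600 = -0.05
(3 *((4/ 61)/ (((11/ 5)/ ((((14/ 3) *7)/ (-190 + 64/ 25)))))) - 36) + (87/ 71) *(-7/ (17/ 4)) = -38.03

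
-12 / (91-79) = -1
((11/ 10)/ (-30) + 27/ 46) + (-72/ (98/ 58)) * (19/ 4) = -68248147/ 338100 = -201.86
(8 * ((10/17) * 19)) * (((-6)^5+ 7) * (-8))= 5557120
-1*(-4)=4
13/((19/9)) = 117/19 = 6.16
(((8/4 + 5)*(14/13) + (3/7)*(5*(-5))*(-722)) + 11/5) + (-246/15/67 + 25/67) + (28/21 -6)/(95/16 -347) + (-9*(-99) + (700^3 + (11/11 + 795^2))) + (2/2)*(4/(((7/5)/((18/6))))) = 343640671.17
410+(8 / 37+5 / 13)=197499 / 481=410.60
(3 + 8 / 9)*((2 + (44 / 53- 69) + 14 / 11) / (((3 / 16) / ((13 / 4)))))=-4374.54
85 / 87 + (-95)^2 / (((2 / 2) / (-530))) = -4783249.02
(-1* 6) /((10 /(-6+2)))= 12 /5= 2.40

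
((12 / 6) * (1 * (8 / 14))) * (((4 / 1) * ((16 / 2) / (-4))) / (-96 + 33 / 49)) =448 / 4671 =0.10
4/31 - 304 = -9420/31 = -303.87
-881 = -881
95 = 95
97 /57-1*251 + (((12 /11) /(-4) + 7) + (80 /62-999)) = -24107335 /19437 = -1240.28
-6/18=-1/3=-0.33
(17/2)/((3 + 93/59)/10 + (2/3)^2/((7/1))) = 63189/3874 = 16.31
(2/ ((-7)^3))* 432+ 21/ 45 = -10559/ 5145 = -2.05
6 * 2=12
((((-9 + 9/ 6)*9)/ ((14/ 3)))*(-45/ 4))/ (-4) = -18225/ 448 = -40.68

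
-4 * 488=-1952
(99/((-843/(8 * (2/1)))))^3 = -147197952/22188041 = -6.63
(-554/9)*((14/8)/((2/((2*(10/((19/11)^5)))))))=-1561389445/22284891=-70.06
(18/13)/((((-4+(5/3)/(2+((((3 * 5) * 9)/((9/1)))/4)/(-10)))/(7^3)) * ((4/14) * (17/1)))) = -32.87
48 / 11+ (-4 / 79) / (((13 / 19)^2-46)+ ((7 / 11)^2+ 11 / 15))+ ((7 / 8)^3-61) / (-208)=12530266488820877 / 2691887560400896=4.65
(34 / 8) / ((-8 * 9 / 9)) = -17 / 32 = -0.53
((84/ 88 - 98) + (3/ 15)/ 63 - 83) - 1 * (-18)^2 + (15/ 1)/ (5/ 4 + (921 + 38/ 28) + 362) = -41911692787/ 83153070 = -504.03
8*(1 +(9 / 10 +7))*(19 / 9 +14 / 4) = 17978 / 45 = 399.51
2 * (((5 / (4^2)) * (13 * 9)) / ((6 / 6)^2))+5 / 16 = 73.44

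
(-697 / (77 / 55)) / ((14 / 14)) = -3485 / 7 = -497.86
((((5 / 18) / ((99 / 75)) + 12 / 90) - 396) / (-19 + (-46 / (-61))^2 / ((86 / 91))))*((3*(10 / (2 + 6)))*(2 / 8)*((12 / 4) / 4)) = 188019365297 / 12434522496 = 15.12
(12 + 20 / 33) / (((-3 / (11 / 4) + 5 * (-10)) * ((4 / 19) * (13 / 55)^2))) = -229900 / 10959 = -20.98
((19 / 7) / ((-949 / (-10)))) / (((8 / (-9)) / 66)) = -28215 / 13286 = -2.12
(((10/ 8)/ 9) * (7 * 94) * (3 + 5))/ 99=6580/ 891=7.38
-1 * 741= -741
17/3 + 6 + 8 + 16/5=343/15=22.87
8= 8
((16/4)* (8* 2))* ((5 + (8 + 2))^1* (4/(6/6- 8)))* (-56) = 30720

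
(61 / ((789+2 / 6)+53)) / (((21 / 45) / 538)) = 1476810 / 17689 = 83.49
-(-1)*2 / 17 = 2 / 17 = 0.12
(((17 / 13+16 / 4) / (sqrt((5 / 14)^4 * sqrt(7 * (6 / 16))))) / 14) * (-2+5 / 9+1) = -184 * 42^(3 / 4) / 2925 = -1.04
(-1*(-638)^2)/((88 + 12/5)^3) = -12720125/23086352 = -0.55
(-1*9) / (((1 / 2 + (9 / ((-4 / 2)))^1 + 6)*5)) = -9 / 10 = -0.90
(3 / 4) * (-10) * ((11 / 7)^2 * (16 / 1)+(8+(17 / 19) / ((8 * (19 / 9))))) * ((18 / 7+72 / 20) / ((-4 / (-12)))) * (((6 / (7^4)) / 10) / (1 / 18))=-44160522921 / 1486495115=-29.71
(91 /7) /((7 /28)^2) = 208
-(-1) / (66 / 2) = 1 / 33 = 0.03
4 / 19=0.21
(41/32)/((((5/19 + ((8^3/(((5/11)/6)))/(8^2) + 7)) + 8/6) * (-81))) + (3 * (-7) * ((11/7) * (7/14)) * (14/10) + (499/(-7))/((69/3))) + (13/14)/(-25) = -424216697609/16168852800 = -26.24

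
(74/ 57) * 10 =740/ 57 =12.98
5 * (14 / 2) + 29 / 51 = 1814 / 51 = 35.57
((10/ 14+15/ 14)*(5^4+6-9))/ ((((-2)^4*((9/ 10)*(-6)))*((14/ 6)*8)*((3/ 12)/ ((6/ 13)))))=-38875/ 30576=-1.27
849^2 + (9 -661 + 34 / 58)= 20884338 / 29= 720149.59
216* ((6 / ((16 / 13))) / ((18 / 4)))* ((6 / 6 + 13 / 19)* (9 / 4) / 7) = 16848 / 133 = 126.68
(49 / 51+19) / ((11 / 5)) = 5090 / 561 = 9.07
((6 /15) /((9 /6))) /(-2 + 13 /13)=-4 /15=-0.27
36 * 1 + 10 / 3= 118 / 3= 39.33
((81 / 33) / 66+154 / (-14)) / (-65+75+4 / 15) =-5685 / 5324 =-1.07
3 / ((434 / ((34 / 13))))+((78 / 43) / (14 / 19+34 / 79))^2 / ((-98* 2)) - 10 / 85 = -23686791648019 / 211696000408256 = -0.11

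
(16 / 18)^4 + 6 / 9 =8470 / 6561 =1.29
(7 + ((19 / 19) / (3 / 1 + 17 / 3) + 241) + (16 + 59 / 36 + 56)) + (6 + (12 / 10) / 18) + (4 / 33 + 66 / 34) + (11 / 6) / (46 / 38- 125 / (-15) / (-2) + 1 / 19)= 47688510637 / 144838980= 329.25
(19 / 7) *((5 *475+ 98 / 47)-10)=2113807 / 329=6424.95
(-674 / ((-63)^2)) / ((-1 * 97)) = 674 / 384993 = 0.00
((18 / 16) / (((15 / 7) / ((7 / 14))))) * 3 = 63 / 80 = 0.79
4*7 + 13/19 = 545/19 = 28.68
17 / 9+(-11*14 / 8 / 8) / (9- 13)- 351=-401483 / 1152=-348.51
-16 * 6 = -96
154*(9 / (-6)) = -231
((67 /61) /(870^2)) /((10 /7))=469 /461709000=0.00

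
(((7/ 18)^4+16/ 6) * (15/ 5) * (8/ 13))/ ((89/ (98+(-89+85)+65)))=14963861/ 1686906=8.87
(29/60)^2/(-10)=-841/36000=-0.02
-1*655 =-655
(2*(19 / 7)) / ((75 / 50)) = 76 / 21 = 3.62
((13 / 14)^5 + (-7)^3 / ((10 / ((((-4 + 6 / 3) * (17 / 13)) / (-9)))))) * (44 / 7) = -32107298729 / 550597320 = -58.31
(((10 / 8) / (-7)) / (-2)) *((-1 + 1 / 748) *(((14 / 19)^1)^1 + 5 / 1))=-407115 / 795872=-0.51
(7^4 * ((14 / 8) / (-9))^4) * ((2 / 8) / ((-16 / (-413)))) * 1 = 2380862813 / 107495424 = 22.15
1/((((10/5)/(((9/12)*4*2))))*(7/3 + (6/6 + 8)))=9/34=0.26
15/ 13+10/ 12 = 155/ 78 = 1.99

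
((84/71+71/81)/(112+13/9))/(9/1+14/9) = 2369/1377329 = 0.00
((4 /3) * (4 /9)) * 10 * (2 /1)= 320 /27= 11.85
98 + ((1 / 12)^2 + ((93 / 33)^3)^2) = 152802570457 / 255104784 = 598.98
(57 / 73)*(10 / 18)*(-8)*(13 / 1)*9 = -29640 / 73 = -406.03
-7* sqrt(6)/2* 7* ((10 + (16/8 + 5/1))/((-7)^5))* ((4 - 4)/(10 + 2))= 0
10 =10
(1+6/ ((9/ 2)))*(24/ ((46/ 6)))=168/ 23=7.30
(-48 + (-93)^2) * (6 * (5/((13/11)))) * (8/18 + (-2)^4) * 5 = 233373800/13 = 17951830.77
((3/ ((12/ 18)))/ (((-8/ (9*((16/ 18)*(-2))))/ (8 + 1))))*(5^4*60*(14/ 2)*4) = 85050000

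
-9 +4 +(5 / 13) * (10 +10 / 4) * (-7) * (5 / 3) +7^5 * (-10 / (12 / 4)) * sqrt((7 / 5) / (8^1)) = -23497.33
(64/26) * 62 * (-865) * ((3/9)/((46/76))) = -65214080/897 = -72702.43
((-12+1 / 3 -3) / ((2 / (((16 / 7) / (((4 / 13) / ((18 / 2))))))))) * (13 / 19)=-44616 / 133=-335.46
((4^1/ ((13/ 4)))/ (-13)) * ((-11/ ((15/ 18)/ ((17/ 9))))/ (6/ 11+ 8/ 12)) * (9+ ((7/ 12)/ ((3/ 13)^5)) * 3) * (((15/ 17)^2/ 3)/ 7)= 315543679/ 1628991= 193.70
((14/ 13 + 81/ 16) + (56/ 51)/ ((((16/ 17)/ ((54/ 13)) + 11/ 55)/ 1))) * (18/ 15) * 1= 5323029/ 509080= 10.46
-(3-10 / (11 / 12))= 87 / 11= 7.91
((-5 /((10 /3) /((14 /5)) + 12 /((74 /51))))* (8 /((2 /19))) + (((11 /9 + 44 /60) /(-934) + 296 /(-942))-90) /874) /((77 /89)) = -37985775705893861 /816107993499645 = -46.55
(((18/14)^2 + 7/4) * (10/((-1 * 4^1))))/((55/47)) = -31349/4312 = -7.27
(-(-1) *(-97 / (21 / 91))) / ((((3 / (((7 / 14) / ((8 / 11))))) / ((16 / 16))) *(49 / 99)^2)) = -15105519 / 38416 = -393.21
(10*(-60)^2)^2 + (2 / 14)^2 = 63504000001 / 49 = 1296000000.02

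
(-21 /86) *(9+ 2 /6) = -98 /43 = -2.28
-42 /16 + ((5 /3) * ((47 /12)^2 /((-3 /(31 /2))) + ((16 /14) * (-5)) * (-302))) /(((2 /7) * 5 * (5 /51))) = 169259359 /8640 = 19590.20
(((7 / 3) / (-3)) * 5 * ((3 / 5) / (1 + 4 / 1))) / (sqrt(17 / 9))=-7 * sqrt(17) / 85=-0.34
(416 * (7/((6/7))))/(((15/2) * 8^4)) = 637/5760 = 0.11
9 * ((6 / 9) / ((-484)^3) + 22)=11224610493 / 56689952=198.00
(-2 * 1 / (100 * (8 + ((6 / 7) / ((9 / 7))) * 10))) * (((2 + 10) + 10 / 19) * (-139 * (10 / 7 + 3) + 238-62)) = 156927 / 20900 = 7.51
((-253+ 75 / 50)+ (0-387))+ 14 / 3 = -3803 / 6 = -633.83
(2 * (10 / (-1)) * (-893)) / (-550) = -1786 / 55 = -32.47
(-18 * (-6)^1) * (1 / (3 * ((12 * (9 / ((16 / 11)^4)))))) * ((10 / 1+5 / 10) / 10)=114688 / 73205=1.57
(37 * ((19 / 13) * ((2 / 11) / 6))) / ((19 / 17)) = 629 / 429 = 1.47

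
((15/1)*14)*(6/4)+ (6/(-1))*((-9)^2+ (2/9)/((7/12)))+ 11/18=-21757/126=-172.67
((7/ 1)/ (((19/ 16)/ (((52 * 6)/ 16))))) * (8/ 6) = 2912/ 19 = 153.26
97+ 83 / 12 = 1247 / 12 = 103.92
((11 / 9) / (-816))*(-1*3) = 11 / 2448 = 0.00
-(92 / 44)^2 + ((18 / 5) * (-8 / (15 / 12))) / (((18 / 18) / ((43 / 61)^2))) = -178078129 / 11256025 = -15.82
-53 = -53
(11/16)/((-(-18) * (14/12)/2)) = 11/168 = 0.07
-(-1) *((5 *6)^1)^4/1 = 810000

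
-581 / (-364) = 83 / 52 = 1.60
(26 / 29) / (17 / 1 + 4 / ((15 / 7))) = 390 / 8207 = 0.05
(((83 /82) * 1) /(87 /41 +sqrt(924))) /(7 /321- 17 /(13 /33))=10044411 /185470695500- 115453 * sqrt(231) /2261837750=-0.00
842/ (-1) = -842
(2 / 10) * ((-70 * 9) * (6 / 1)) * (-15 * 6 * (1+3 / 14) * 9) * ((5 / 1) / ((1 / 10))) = 37179000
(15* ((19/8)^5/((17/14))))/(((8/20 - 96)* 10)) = -259990395/266272768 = -0.98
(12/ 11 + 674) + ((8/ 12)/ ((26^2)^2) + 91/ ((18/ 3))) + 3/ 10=26034379751/ 37700520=690.56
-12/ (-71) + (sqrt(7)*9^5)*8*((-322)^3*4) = -166908771500658.56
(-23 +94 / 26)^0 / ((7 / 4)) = 0.57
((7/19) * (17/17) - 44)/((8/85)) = -70465/152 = -463.59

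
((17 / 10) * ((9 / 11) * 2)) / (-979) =-153 / 53845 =-0.00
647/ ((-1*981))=-647/ 981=-0.66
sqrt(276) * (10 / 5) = 4 * sqrt(69) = 33.23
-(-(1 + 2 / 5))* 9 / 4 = 63 / 20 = 3.15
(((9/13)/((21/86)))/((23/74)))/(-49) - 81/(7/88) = -104451420/102557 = -1018.47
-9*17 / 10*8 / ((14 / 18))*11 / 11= -5508 / 35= -157.37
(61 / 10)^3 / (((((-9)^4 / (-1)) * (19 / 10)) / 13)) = -0.24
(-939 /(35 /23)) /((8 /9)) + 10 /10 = -194093 /280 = -693.19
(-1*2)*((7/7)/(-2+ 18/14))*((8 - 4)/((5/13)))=728/25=29.12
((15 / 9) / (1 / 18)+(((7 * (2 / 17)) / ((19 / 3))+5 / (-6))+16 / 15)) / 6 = 294221 / 58140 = 5.06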